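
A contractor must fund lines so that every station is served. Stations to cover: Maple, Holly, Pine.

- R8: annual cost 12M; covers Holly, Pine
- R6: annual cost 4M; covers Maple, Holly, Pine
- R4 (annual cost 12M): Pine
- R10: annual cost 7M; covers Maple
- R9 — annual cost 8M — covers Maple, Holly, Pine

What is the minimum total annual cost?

This is an integer covering problem.
R6 alone covers Maple, Holly, Pine — every station.
Total annual cost: 4.
No cover costs less than 4.

4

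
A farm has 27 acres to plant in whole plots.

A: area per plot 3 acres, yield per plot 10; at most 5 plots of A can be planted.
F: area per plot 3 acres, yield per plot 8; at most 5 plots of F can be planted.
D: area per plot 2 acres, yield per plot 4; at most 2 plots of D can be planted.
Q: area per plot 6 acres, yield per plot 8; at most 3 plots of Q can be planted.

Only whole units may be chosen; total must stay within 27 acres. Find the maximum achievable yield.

82

5×A and 4×F: area 27 ≤ 27, yield 5·10 + 4·8 = 82.
4×A and 5×F: area 27 ≤ 27, yield 4·10 + 5·8 = 80.
Best is 82.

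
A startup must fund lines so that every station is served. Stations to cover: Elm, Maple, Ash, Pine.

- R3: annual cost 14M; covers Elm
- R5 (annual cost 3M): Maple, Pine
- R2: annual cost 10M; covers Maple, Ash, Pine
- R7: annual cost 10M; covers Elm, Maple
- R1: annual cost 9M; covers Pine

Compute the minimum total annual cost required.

20

This is an integer covering problem.
The greedy cost-per-new-station heuristic would pick R5, R2, and R7 for 23, but a cheaper cover exists.
Choose R2 and R7: together they cover Elm, Maple, Ash, Pine — every station.
Total annual cost: 10 + 10 = 20.
No cover costs less than 20.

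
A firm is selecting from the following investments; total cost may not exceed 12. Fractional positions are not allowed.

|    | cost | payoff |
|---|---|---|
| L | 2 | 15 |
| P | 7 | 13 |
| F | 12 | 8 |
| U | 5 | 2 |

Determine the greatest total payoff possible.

28

Take L and P: cost 2 + 7 = 9 ≤ 12, payoff 15 + 13 = 28.
No other feasible combination does better.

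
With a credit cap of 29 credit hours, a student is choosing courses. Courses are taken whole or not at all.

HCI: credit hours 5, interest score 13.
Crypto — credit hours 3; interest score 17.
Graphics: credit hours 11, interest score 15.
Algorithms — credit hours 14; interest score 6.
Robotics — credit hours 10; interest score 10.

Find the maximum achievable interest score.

55

HCI + Crypto + Graphics: credit hours 5 + 3 + 11 = 19 ≤ 29, interest score 13 + 17 + 15 = 45.
HCI + Crypto + Graphics + Robotics: credit hours 5 + 3 + 11 + 10 = 29 ≤ 29, interest score 13 + 17 + 15 + 10 = 55.
Best is HCI, Crypto, Graphics, and Robotics with total interest score 55.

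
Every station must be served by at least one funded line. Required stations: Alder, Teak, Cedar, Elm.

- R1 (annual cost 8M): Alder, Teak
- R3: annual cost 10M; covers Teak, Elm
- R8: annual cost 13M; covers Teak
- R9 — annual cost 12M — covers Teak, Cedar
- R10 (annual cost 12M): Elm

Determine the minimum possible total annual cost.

30

Choose R1, R3, and R9: together they cover Alder, Teak, Cedar, Elm — every station.
Total annual cost: 8 + 10 + 12 = 30.
No cover costs less than 30.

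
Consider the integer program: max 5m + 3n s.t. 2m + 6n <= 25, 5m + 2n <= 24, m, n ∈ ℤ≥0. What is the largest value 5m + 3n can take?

The continuous relaxation peaks at (3.62, 2.96) with value 26.96; rounding to a feasible lattice point costs some objective.
(m,n)=(4,2): 2·4+6·2=20≤25, 5·4+2·2=24≤24, objective 26.
(m,n)=(3,3): 2·3+6·3=24≤25, 5·3+2·3=21≤24, objective 24.
No feasible integer point exceeds 26.

26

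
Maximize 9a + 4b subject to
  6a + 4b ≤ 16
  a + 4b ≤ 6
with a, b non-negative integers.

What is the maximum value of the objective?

(a,b)=(2,1): 6·2+4·1=16≤16, 1·2+4·1=6≤6, objective 22.
(a,b)=(2,0): 6·2+4·0=12≤16, 1·2+4·0=2≤6, objective 18.
(a,b)=(1,1): 6·1+4·1=10≤16, 1·1+4·1=5≤6, objective 13.
No feasible integer point exceeds 22.

22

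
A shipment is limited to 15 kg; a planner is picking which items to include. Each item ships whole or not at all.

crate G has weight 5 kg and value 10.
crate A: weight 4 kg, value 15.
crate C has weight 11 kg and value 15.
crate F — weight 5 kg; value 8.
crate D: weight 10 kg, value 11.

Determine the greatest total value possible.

33

This is a 0-1 knapsack instance.
crate A + crate C: weight 4 + 11 = 15 ≤ 15, value 15 + 15 = 30.
crate G + crate A + crate F: weight 5 + 4 + 5 = 14 ≤ 15, value 10 + 15 + 8 = 33.
Best is crate G, crate A, and crate F with total value 33.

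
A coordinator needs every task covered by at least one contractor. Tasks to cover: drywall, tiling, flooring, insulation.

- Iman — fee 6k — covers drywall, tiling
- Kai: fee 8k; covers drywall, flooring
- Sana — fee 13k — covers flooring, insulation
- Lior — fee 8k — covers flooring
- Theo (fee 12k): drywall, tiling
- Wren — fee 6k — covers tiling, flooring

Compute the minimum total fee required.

The greedy cost-per-new-task heuristic would pick Iman, Wren, and Sana for 25, but a cheaper cover exists.
Choose Iman and Sana: together they cover drywall, tiling, flooring, insulation — every task.
Total fee: 6 + 13 = 19.
No cover costs less than 19.

19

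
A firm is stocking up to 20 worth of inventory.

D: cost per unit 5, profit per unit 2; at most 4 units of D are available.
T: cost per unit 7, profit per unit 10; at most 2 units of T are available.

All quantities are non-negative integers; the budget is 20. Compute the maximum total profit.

22

1×D and 2×T: cost 19 ≤ 20, profit 1·2 + 2·10 = 22.
2×T: cost 14 ≤ 20, profit 2·10 = 20.
Best is 22.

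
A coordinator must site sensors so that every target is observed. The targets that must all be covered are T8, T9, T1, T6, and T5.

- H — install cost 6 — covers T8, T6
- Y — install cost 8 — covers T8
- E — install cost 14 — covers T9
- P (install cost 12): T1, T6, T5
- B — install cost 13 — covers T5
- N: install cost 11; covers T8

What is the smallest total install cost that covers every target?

32

This is a weighted set-cover instance.
Choose H, E, and P: together they cover T8, T9, T1, T6, T5 — every target.
Total install cost: 6 + 14 + 12 = 32.
No cover costs less than 32.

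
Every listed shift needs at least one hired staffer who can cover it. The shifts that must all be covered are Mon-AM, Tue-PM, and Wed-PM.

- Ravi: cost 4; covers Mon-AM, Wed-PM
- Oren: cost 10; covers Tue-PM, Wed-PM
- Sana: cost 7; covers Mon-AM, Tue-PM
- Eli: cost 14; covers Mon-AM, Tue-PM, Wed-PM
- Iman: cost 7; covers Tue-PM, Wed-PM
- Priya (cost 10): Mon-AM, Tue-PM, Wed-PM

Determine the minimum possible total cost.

This is a weighted set-cover instance.
The greedy cost-per-new-shift heuristic would pick Ravi and Sana for 11, but a cheaper cover exists.
Priya alone covers Mon-AM, Tue-PM, Wed-PM — every shift.
Total cost: 10.
No cover costs less than 10.

10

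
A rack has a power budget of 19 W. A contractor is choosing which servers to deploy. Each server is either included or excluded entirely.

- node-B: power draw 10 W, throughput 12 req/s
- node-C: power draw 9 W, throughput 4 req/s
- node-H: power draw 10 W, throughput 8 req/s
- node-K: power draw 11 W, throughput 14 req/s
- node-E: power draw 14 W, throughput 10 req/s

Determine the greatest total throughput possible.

This is a 0-1 knapsack instance.
Allowing fractional choices, the relaxed optimum would be about 23.6, but servers are indivisible.
node-B: power draw 10 ≤ 19, throughput 12.
node-K: power draw 11 ≤ 19, throughput 14.
node-B + node-C: power draw 10 + 9 = 19 ≤ 19, throughput 12 + 4 = 16.
Best is node-B and node-C with total throughput 16.

16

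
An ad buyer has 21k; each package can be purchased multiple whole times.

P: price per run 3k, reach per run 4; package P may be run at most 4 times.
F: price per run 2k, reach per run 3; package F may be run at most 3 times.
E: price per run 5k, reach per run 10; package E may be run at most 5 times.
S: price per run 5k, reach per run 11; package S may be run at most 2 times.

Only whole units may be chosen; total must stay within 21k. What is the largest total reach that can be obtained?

42

Take 2×E and 2×S: price 20 ≤ 21, reach 2·10 + 2·11 = 42.
S has the best ratio (11/5) and is taken to its limit of 2; remaining capacity is filled optimally with the others.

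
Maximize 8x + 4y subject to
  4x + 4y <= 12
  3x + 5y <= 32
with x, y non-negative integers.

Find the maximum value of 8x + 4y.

(x,y)=(3,0): 4·3+4·0=12≤12, 3·3+5·0=9≤32, objective 24.
(x,y)=(2,1): 4·2+4·1=12≤12, 3·2+5·1=11≤32, objective 20.
No feasible integer point exceeds 24.

24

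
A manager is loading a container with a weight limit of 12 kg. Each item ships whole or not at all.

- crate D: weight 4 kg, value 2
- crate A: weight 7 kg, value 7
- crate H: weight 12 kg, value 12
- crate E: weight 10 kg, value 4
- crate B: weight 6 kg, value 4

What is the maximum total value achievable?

12

This is a 0-1 knapsack instance.
crate D + crate A: weight 4 + 7 = 11 ≤ 12, value 2 + 7 = 9.
crate H: weight 12 ≤ 12, value 12.
Best is crate H with total value 12.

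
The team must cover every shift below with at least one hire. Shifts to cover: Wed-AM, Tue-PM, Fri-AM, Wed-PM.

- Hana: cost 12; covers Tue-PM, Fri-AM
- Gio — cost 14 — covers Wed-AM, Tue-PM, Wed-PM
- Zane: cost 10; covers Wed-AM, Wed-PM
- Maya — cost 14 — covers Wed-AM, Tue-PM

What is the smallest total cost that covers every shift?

22

This is a weighted set-cover instance.
The greedy cost-per-new-shift heuristic would pick Gio and Hana for 26, but a cheaper cover exists.
Choose Hana and Zane: together they cover Wed-AM, Tue-PM, Fri-AM, Wed-PM — every shift.
Total cost: 12 + 10 = 22.
No cover costs less than 22.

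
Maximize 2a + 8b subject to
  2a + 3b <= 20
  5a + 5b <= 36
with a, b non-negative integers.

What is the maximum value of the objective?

(a,b)=(1,6): 2·1+3·6=20≤20, 5·1+5·6=35≤36, objective 50.
(a,b)=(0,6): 2·0+3·6=18≤20, 5·0+5·6=30≤36, objective 48.
(a,b)=(2,5): 2·2+3·5=19≤20, 5·2+5·5=35≤36, objective 44.
Maximum is 50 at (a,b)=(1,6).

50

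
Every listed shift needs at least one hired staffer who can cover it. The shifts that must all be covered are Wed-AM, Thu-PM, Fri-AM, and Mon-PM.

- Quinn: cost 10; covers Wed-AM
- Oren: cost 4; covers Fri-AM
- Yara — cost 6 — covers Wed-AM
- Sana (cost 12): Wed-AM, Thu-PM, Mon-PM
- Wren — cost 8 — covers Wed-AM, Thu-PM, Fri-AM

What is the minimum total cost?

16

Choose Oren and Sana: together they cover Wed-AM, Thu-PM, Fri-AM, Mon-PM — every shift.
Total cost: 4 + 12 = 16.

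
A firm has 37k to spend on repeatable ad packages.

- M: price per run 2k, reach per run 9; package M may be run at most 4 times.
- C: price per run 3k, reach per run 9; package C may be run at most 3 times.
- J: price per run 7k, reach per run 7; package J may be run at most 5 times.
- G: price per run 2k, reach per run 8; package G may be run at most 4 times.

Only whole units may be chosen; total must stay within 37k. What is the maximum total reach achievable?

M has the best ratio (9/2); taking only M gives at most 4×9 = 36 (stopped by the supply cap of 4).
Mixing does better — 4×M, 3×C, 1×J, and 4×G: price 32 ≤ 37, reach 4·9 + 3·9 + 1·7 + 4·8 = 102.

102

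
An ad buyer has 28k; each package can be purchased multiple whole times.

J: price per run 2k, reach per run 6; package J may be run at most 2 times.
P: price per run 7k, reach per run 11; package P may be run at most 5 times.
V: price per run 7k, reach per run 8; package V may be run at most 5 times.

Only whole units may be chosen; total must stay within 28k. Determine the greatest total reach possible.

45

This is a bounded integer knapsack.
J has the best ratio (6/2); taking only J gives at most 2×6 = 12 (stopped by the supply cap of 2).
Mixing does better — 2×J and 3×P: price 25 ≤ 28, reach 2·6 + 3·11 = 45.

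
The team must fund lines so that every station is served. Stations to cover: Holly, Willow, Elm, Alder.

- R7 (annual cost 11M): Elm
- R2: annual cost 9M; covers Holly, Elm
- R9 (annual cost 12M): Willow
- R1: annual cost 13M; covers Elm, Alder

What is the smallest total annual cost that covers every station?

Choose R2, R9, and R1: together they cover Holly, Willow, Elm, Alder — every station.
Total annual cost: 9 + 12 + 13 = 34.

34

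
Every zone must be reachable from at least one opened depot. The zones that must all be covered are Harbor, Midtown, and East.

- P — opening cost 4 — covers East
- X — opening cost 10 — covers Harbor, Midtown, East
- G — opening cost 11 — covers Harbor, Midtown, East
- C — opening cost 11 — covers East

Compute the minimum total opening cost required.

This is an integer covering problem.
X alone covers Harbor, Midtown, East — every zone.
Total opening cost: 10.
No cover costs less than 10.

10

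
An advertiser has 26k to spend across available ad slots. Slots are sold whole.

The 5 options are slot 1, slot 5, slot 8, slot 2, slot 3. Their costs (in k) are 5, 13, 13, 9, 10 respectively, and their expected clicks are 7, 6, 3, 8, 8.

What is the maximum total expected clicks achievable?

23

Allowing fractional choices, the relaxed optimum would be about 23.9, but ad slots are indivisible.
slot 1 + slot 2 + slot 3: cost 5 + 9 + 10 = 24 ≤ 26, expected clicks 7 + 8 + 8 = 23.
slot 2 + slot 3: cost 9 + 10 = 19 ≤ 26, expected clicks 8 + 8 = 16.
Best is slot 1, slot 2, and slot 3 with total expected clicks 23.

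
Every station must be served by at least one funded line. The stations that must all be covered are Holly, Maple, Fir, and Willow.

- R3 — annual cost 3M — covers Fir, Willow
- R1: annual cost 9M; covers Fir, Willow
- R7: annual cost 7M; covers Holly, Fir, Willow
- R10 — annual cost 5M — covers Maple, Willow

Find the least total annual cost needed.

This is a weighted set-cover instance.
Choose R7 and R10: together they cover Holly, Maple, Fir, Willow — every station.
Total annual cost: 7 + 5 = 12.

12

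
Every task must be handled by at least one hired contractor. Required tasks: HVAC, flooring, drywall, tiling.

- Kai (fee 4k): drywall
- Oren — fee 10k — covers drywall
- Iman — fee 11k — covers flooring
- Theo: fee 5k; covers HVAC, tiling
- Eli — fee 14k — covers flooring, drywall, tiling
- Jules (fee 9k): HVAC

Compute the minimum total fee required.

This is an integer covering problem.
The greedy cost-per-new-task heuristic would pick Theo, Kai, and Iman for 20, but a cheaper cover exists.
Choose Theo and Eli: together they cover HVAC, flooring, drywall, tiling — every task.
Total fee: 5 + 14 = 19.
No cover costs less than 19.

19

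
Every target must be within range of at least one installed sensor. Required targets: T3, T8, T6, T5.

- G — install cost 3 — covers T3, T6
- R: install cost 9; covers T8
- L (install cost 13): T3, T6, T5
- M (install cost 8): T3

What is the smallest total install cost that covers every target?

The greedy cost-per-new-target heuristic would pick G, R, and L for 25, but a cheaper cover exists.
Choose R and L: together they cover T3, T8, T6, T5 — every target.
Total install cost: 9 + 13 = 22.
No cover costs less than 22.

22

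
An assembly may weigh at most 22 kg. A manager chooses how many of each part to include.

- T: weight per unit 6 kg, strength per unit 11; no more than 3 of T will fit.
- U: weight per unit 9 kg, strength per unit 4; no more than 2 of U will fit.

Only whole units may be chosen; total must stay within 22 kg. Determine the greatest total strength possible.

33

T has the best ratio (11/6); taking only T gives at most 3×11 = 33 (stopped by the weight limit).
Optimal: 3×T: weight 18 ≤ 22, strength 3·11 = 33.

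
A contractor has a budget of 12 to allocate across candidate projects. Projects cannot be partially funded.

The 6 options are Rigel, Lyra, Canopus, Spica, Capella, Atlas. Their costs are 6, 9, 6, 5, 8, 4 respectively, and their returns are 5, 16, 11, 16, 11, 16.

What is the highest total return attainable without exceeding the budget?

This is a 0-1 knapsack instance.
Take Spica and Atlas: cost 5 + 4 = 9 ≤ 12, return 16 + 16 = 32.
No other feasible combination does better.

32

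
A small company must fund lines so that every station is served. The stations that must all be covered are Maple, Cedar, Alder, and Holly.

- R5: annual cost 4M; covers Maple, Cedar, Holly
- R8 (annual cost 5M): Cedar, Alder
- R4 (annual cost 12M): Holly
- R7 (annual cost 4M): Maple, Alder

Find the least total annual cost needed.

8

Choose R5 and R7: together they cover Maple, Cedar, Alder, Holly — every station.
Total annual cost: 4 + 4 = 8.
No cover costs less than 8.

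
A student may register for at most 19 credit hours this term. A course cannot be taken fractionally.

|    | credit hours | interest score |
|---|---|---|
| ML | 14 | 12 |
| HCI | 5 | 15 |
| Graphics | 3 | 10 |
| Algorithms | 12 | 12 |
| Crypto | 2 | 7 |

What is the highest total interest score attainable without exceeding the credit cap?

34

HCI + Graphics + Crypto: credit hours 5 + 3 + 2 = 10 ≤ 19, interest score 15 + 10 + 7 = 32.
HCI + Algorithms + Crypto: credit hours 5 + 12 + 2 = 19 ≤ 19, interest score 15 + 12 + 7 = 34.
Best is HCI, Algorithms, and Crypto with total interest score 34.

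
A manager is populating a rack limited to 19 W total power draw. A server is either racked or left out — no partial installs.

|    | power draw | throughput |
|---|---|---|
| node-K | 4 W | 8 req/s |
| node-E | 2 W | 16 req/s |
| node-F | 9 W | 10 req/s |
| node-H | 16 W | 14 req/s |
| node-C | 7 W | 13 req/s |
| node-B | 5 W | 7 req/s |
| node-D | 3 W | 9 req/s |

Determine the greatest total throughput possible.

Allowing fractional choices, the relaxed optimum would be about 50.2, but servers are indivisible.
node-K + node-E + node-C + node-D: power draw 4 + 2 + 7 + 3 = 16 ≤ 19, throughput 8 + 16 + 13 + 9 = 46.
node-K + node-E + node-C + node-B: power draw 4 + 2 + 7 + 5 = 18 ≤ 19, throughput 8 + 16 + 13 + 7 = 44.
node-E + node-C + node-B + node-D: power draw 2 + 7 + 5 + 3 = 17 ≤ 19, throughput 16 + 13 + 7 + 9 = 45.
Best is node-K, node-E, node-C, and node-D with total throughput 46.

46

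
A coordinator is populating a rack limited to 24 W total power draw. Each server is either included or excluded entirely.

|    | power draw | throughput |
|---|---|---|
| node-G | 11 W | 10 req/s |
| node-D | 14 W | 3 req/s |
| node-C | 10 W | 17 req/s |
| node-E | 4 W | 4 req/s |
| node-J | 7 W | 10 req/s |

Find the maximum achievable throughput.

node-C + node-E + node-J: power draw 10 + 4 + 7 = 21 ≤ 24, throughput 17 + 4 + 10 = 31.
node-C + node-J: power draw 10 + 7 = 17 ≤ 24, throughput 17 + 10 = 27.
node-G + node-C: power draw 11 + 10 = 21 ≤ 24, throughput 10 + 17 = 27.
Best is node-C, node-E, and node-J with total throughput 31.

31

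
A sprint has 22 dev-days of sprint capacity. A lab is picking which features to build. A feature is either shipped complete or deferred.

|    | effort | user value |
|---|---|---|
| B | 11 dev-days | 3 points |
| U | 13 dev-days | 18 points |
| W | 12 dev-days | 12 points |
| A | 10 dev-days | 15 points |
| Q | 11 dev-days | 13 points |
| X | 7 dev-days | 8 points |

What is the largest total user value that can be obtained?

28

U + X: effort 13 + 7 = 20 ≤ 22, user value 18 + 8 = 26.
A + Q: effort 10 + 11 = 21 ≤ 22, user value 15 + 13 = 28.
W + A: effort 12 + 10 = 22 ≤ 22, user value 12 + 15 = 27.
Best is A and Q with total user value 28.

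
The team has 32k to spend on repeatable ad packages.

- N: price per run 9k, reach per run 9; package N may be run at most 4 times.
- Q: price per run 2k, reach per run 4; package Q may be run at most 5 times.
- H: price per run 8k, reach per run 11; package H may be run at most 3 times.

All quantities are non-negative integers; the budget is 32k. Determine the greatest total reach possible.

49

This is a bounded integer knapsack.
4×Q and 3×H: price 32 ≤ 32, reach 4·4 + 3·11 = 49.
3×Q and 3×H: price 30 ≤ 32, reach 3·4 + 3·11 = 45.
Best is 49.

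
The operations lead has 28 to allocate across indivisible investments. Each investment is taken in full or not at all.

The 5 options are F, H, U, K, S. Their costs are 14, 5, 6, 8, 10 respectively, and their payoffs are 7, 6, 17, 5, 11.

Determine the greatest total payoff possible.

34

This is an integer program with binary decision variables.
Allowing fractional choices, the relaxed optimum would be about 38.4, but investments are indivisible.
H + U + S: cost 5 + 6 + 10 = 21 ≤ 28, payoff 6 + 17 + 11 = 34.
U + K + S: cost 6 + 8 + 10 = 24 ≤ 28, payoff 17 + 5 + 11 = 33.
Best is H, U, and S with total payoff 34.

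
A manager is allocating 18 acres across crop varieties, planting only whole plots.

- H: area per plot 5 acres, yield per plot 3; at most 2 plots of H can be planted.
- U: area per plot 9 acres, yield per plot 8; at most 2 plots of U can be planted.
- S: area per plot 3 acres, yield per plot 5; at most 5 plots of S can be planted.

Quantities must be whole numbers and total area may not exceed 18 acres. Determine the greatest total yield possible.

Take 5×S: area 15 ≤ 18, yield 5·5 = 25.
S has the best ratio (5/3) and is taken to its limit of 5; remaining capacity is filled optimally with the others.

25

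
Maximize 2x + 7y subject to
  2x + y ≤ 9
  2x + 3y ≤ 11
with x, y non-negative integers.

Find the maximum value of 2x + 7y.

(x,y)=(1,3) is feasible, giving 23.
(x,y)=(0,3) is feasible, giving 21.
(x,y)=(2,2) is feasible, giving 18.
No feasible integer point exceeds 23.

23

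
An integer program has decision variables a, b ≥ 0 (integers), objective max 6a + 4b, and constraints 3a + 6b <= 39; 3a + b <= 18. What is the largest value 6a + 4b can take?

The continuous relaxation peaks at (4.6, 4.2) with value 44.40; rounding to a feasible lattice point costs some objective.
(a,b)=(5,3): 3·5+6·3=33≤39, 3·5+1·3=18≤18, objective 42.
(a,b)=(4,4): 3·4+6·4=36≤39, 3·4+1·4=16≤18, objective 40.
(a,b)=(3,5): 3·3+6·5=39≤39, 3·3+1·5=14≤18, objective 38.
The best lattice point is (5,3), giving 42.

42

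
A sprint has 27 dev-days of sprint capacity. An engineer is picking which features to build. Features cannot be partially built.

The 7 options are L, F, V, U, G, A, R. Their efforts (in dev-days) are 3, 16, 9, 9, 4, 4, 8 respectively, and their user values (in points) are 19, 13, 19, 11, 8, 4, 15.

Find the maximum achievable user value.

61

L + V + A + R: effort 3 + 9 + 4 + 8 = 24 ≤ 27, user value 19 + 19 + 4 + 15 = 57.
L + V + G + R: effort 3 + 9 + 4 + 8 = 24 ≤ 27, user value 19 + 19 + 8 + 15 = 61.
Best is L, V, G, and R with total user value 61.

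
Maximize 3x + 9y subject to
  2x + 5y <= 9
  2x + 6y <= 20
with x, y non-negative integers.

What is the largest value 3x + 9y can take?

Relaxing integrality, the LP optimum is 16.20 at (x,y) = (0, 1.8), which is not an integer point.
(x,y)=(2,1): 2·2+5·1=9≤9, 2·2+6·1=10≤20, objective 15.
(x,y)=(1,1): 2·1+5·1=7≤9, 2·1+6·1=8≤20, objective 12.
(x,y)=(0,1): 2·0+5·1=5≤9, 2·0+6·1=6≤20, objective 9.
The best lattice point is (2,1), giving 15.

15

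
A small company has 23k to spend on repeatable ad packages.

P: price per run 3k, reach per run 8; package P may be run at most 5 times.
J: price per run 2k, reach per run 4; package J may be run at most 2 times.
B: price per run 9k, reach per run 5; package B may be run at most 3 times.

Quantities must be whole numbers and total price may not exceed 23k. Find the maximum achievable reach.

This is a bounded integer knapsack.
P has the best ratio (8/3); taking only P gives at most 5×8 = 40 (stopped by the supply cap of 5).
Mixing does better — 5×P and 2×J: price 19 ≤ 23, reach 5·8 + 2·4 = 48.

48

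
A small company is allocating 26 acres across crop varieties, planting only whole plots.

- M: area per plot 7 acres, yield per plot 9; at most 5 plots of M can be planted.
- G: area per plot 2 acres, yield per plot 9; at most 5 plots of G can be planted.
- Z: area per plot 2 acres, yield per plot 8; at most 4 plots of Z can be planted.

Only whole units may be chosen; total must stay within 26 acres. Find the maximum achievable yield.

1×M, 5×G, and 4×Z: area 25 ≤ 26, yield 1·9 + 5·9 + 4·8 = 86.
1×M, 5×G, and 3×Z: area 23 ≤ 26, yield 1·9 + 5·9 + 3·8 = 78.
Best is 86.

86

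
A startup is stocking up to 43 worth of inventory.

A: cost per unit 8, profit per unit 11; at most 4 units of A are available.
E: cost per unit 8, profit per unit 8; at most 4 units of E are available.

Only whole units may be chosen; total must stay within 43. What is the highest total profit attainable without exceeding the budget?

52

A has the best ratio (11/8); taking only A gives at most 4×11 = 44 (stopped by the supply cap of 4).
Mixing does better — 4×A and 1×E: cost 40 ≤ 43, profit 4·11 + 1·8 = 52.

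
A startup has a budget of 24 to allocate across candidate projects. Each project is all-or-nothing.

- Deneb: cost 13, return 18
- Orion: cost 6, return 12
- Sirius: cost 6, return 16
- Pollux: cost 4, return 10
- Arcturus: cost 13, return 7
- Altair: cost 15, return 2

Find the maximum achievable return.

This is an integer program with binary decision variables.
Allowing fractional choices, the relaxed optimum would be about 49.1, but projects are indivisible.
Orion + Sirius + Pollux: cost 6 + 6 + 4 = 16 ≤ 24, return 12 + 16 + 10 = 38.
Deneb + Orion + Pollux: cost 13 + 6 + 4 = 23 ≤ 24, return 18 + 12 + 10 = 40.
Deneb + Sirius + Pollux: cost 13 + 6 + 4 = 23 ≤ 24, return 18 + 16 + 10 = 44.
Best is Deneb, Sirius, and Pollux with total return 44.

44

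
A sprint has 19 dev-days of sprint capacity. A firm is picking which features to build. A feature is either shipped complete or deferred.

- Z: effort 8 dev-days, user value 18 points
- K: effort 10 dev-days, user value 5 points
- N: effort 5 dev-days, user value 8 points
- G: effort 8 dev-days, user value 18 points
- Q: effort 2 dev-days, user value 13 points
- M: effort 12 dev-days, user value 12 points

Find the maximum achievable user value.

49

N + G + Q: effort 5 + 8 + 2 = 15 ≤ 19, user value 8 + 18 + 13 = 39.
Z + G + Q: effort 8 + 8 + 2 = 18 ≤ 19, user value 18 + 18 + 13 = 49.
Z + N + Q: effort 8 + 5 + 2 = 15 ≤ 19, user value 18 + 8 + 13 = 39.
Best is Z, G, and Q with total user value 49.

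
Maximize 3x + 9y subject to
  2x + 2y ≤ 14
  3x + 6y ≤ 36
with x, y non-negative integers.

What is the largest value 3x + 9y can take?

54

(x,y)=(0,6): 2·0+2·6=12≤14, 3·0+6·6=36≤36, objective 54.
(x,y)=(1,5): 2·1+2·5=12≤14, 3·1+6·5=33≤36, objective 48.
(x,y)=(0,5): 2·0+2·5=10≤14, 3·0+6·5=30≤36, objective 45.
Maximum is 54 at (x,y)=(0,6).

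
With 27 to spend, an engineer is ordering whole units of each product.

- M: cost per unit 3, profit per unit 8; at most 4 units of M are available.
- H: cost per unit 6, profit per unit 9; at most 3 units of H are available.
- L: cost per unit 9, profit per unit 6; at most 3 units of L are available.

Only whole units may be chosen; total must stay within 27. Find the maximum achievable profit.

51

3×M and 3×H: cost 27 ≤ 27, profit 3·8 + 3·9 = 51.
4×M and 2×H: cost 24 ≤ 27, profit 4·8 + 2·9 = 50.
Best is 51.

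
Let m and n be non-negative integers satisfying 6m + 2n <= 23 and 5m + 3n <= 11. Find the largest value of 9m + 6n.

21

(m,n)=(1,2): 6·1+2·2=10≤23, 5·1+3·2=11≤11, objective 21.
(m,n)=(0,3): 6·0+2·3=6≤23, 5·0+3·3=9≤11, objective 18.
(m,n)=(1,1): 6·1+2·1=8≤23, 5·1+3·1=8≤11, objective 15.
(m,n)=(0,2): 6·0+2·2=4≤23, 5·0+3·2=6≤11, objective 12.
No feasible integer point exceeds 21.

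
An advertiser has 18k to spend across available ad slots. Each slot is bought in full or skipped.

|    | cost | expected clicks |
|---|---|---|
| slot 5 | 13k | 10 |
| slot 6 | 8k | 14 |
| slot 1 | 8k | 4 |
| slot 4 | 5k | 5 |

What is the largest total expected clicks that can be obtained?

19

This is a 0-1 knapsack instance.
slot 6 + slot 4: cost 8 + 5 = 13 ≤ 18, expected clicks 14 + 5 = 19.
slot 5 + slot 4: cost 13 + 5 = 18 ≤ 18, expected clicks 10 + 5 = 15.
slot 6 + slot 1: cost 8 + 8 = 16 ≤ 18, expected clicks 14 + 4 = 18.
Best is slot 6 and slot 4 with total expected clicks 19.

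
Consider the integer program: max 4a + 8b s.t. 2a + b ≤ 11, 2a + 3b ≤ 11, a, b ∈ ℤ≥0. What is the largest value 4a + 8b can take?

Relaxing integrality, the LP optimum is 29.33 at (a,b) = (0, 3.67), which is not an integer point.
(a,b)=(1,3): 2·1+1·3=5≤11, 2·1+3·3=11≤11, objective 28.
(a,b)=(0,3): 2·0+1·3=3≤11, 2·0+3·3=9≤11, objective 24.
(a,b)=(2,2): 2·2+1·2=6≤11, 2·2+3·2=10≤11, objective 24.
No feasible integer point exceeds 28.

28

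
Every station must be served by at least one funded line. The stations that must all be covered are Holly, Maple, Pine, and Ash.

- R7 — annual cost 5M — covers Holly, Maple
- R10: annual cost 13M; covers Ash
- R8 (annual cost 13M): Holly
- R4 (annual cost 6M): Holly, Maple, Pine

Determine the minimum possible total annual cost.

19

Choose R10 and R4: together they cover Holly, Maple, Pine, Ash — every station.
Total annual cost: 13 + 6 = 19.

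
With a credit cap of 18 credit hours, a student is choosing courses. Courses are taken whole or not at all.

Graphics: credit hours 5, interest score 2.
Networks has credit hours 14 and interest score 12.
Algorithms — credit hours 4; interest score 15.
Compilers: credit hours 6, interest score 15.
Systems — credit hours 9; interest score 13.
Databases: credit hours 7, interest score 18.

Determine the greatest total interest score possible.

48

Algorithms + Compilers + Databases: credit hours 4 + 6 + 7 = 17 ≤ 18, interest score 15 + 15 + 18 = 48.
Graphics + Algorithms + Databases: credit hours 5 + 4 + 7 = 16 ≤ 18, interest score 2 + 15 + 18 = 35.
Graphics + Compilers + Databases: credit hours 5 + 6 + 7 = 18 ≤ 18, interest score 2 + 15 + 18 = 35.
Best is Algorithms, Compilers, and Databases with total interest score 48.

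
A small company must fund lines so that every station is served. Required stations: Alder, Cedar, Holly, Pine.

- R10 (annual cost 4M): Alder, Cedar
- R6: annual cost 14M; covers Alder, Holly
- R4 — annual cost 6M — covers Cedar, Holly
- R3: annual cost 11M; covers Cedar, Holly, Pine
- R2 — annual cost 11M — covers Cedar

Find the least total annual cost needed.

15

Choose R10 and R3: together they cover Alder, Cedar, Holly, Pine — every station.
Total annual cost: 4 + 11 = 15.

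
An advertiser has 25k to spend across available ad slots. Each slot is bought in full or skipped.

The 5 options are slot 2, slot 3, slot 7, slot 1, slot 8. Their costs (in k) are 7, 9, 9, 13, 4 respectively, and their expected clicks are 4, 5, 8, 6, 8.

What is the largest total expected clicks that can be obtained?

21

This is an integer program with binary decision variables.
Allowing fractional choices, the relaxed optimum would be about 22.8, but ad slots are indivisible.
slot 3 + slot 7 + slot 8: cost 9 + 9 + 4 = 22 ≤ 25, expected clicks 5 + 8 + 8 = 21.
slot 2 + slot 7 + slot 8: cost 7 + 9 + 4 = 20 ≤ 25, expected clicks 4 + 8 + 8 = 20.
Best is slot 3, slot 7, and slot 8 with total expected clicks 21.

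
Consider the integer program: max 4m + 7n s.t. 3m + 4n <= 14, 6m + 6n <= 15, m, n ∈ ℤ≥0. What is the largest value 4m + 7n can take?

(m,n)=(0,2) is feasible, giving 14.
(m,n)=(1,1) is feasible, giving 11.
(m,n)=(0,1) is feasible, giving 7.
Maximum is 14 at (m,n)=(0,2).

14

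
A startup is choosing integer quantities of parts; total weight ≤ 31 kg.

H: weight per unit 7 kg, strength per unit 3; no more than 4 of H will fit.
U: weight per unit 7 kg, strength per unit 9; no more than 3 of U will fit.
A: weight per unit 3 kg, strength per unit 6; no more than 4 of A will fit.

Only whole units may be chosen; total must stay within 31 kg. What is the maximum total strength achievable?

45

Take 3×U and 3×A: weight 30 ≤ 31, strength 3·9 + 3·6 = 45.
No other integer combination yields more.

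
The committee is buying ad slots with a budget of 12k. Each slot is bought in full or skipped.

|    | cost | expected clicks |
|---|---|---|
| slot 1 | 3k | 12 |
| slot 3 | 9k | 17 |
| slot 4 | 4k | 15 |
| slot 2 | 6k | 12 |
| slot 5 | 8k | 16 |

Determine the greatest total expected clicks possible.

Allowing fractional choices, the relaxed optimum would be about 37.0, but ad slots are indivisible.
slot 1 + slot 5: cost 3 + 8 = 11 ≤ 12, expected clicks 12 + 16 = 28.
slot 4 + slot 5: cost 4 + 8 = 12 ≤ 12, expected clicks 15 + 16 = 31.
slot 1 + slot 3: cost 3 + 9 = 12 ≤ 12, expected clicks 12 + 17 = 29.
Best is slot 4 and slot 5 with total expected clicks 31.

31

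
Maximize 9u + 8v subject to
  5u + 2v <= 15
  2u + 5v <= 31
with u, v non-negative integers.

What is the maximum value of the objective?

(u,v)=(1,5) is feasible, giving 49.
(u,v)=(0,6) is feasible, giving 48.
(u,v)=(1,4) is feasible, giving 41.
(u,v)=(0,5) is feasible, giving 40.
No feasible integer point exceeds 49.

49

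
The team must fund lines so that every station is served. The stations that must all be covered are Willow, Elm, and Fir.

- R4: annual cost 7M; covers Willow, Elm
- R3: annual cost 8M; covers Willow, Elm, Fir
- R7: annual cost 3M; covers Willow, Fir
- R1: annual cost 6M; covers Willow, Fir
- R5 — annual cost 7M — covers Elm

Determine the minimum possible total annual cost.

This is a weighted set-cover instance.
The greedy cost-per-new-station heuristic would pick R7 and R4 for 10, but a cheaper cover exists.
R3 alone covers Willow, Elm, Fir — every station.
Total annual cost: 8.
No cover costs less than 8.

8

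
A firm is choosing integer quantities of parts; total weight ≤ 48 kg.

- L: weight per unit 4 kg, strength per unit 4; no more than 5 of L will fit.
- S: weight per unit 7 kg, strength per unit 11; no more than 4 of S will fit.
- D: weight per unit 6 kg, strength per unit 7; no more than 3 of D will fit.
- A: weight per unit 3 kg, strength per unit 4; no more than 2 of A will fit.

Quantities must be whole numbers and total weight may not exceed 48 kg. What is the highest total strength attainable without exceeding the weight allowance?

S has the best ratio (11/7); taking only S gives at most 4×11 = 44 (stopped by the supply cap of 4).
Mixing does better — 2×L, 4×S, 1×D, and 2×A: weight 48 ≤ 48, strength 2·4 + 4·11 + 1·7 + 2·4 = 67.

67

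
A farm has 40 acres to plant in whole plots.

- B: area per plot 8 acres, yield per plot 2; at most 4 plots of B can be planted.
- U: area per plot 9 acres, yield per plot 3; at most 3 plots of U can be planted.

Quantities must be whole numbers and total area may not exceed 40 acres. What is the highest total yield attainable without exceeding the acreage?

This is a bounded integer knapsack.
U has the best ratio (3/9); taking only U gives at most 3×3 = 9 (stopped by the supply cap of 3).
Mixing does better — 1×B and 3×U: area 35 ≤ 40, yield 1·2 + 3·3 = 11.

11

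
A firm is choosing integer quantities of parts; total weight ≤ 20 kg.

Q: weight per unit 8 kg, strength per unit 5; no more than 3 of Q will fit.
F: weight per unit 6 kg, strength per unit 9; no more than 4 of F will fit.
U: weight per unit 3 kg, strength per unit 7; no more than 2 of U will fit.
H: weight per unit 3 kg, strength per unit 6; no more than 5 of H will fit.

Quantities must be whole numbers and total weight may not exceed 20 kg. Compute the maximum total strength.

This is a bounded integer knapsack.
Take 2×U and 4×H: weight 18 ≤ 20, strength 2·7 + 4·6 = 38.
U has the best ratio (7/3) and is taken to its limit of 2; remaining capacity is filled optimally with the others.

38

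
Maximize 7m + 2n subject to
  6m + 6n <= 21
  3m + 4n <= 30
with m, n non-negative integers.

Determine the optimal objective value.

(m,n)=(3,0): 6·3+6·0=18≤21, 3·3+4·0=9≤30, objective 21.
(m,n)=(2,1): 6·2+6·1=18≤21, 3·2+4·1=10≤30, objective 16.
(m,n)=(2,0): 6·2+6·0=12≤21, 3·2+4·0=6≤30, objective 14.
No feasible integer point exceeds 21.

21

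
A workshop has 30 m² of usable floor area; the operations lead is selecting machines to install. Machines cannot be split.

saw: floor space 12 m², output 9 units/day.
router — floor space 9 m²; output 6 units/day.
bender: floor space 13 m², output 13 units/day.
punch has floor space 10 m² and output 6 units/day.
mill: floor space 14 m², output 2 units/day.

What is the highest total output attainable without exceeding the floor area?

Treat it as a binary knapsack problem.
saw + bender: floor space 12 + 13 = 25 ≤ 30, output 9 + 13 = 22.
router + bender: floor space 9 + 13 = 22 ≤ 30, output 6 + 13 = 19.
bender + punch: floor space 13 + 10 = 23 ≤ 30, output 13 + 6 = 19.
Best is saw and bender with total output 22.

22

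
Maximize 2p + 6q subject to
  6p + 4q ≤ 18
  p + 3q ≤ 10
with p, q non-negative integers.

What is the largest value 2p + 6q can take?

(p,q)=(1,3) is feasible, giving 20.
(p,q)=(0,3) is feasible, giving 18.
(p,q)=(1,2) is feasible, giving 14.
The best lattice point is (1,3), giving 20.

20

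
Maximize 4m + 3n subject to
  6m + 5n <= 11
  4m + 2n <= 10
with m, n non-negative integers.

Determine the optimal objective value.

Relaxing integrality, the LP optimum is 7.33 at (m,n) = (1.83, 0), which is not an integer point.
(m,n)=(1,1): 6·1+5·1=11≤11, 4·1+2·1=6≤10, objective 7.
(m,n)=(0,2): 6·0+5·2=10≤11, 4·0+2·2=4≤10, objective 6.
(m,n)=(1,0): 6·1+5·0=6≤11, 4·1+2·0=4≤10, objective 4.
The best lattice point is (1,1), giving 7.

7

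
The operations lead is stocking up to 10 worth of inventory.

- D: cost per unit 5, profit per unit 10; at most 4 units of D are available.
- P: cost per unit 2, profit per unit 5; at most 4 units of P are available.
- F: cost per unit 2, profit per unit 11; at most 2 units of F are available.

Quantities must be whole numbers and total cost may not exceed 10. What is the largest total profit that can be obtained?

37

F has the best ratio (11/2); taking only F gives at most 2×11 = 22 (stopped by the supply cap of 2).
Mixing does better — 3×P and 2×F: cost 10 ≤ 10, profit 3·5 + 2·11 = 37.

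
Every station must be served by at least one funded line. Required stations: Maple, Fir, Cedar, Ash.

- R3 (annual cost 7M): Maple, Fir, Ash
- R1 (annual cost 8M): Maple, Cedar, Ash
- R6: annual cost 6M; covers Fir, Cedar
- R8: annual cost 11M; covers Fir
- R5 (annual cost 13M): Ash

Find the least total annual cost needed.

13

This is a weighted set-cover instance.
Choose R3 and R6: together they cover Maple, Fir, Cedar, Ash — every station.
Total annual cost: 7 + 6 = 13.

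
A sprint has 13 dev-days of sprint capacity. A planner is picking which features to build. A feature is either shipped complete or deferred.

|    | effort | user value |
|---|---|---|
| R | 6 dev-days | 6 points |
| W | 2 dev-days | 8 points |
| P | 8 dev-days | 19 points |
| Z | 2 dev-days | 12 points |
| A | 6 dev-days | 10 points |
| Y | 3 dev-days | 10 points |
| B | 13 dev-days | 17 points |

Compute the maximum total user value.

41

Allowing fractional choices, the relaxed optimum would be about 44.2, but features are indivisible.
P + Z + Y: effort 8 + 2 + 3 = 13 ≤ 13, user value 19 + 12 + 10 = 41.
W + Z + A + Y: effort 2 + 2 + 6 + 3 = 13 ≤ 13, user value 8 + 12 + 10 + 10 = 40.
Best is P, Z, and Y with total user value 41.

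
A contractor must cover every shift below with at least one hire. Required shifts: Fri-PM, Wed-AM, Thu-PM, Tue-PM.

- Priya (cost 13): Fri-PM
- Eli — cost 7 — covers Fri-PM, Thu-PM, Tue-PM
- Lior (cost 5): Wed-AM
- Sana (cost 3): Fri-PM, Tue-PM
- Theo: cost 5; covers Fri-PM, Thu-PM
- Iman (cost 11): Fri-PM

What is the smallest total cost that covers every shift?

The greedy cost-per-new-shift heuristic would pick Sana, Lior, and Theo for 13, but a cheaper cover exists.
Choose Eli and Lior: together they cover Fri-PM, Wed-AM, Thu-PM, Tue-PM — every shift.
Total cost: 7 + 5 = 12.
No cover costs less than 12.

12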